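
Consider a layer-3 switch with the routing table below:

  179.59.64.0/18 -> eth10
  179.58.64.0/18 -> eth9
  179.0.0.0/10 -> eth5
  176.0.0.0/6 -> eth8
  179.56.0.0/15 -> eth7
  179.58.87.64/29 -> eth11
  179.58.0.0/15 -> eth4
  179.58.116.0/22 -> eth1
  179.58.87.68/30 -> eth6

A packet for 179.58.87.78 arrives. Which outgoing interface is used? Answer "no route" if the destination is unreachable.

Routes whose prefix contains 179.58.87.78:
  176.0.0.0/6 (176.0.0.0 - 179.255.255.255) -> eth8
  179.0.0.0/10 (179.0.0.0 - 179.63.255.255) -> eth5
  179.58.0.0/15 (179.58.0.0 - 179.59.255.255) -> eth4
  179.58.64.0/18 (179.58.64.0 - 179.58.127.255) -> eth9
More-specific entries that do NOT match:
  179.58.87.68/30 (179.58.87.68 - 179.58.87.71) does not contain 179.58.87.78
  179.58.87.64/29 (179.58.87.64 - 179.58.87.71) does not contain 179.58.87.78
  179.58.116.0/22 (179.58.116.0 - 179.58.119.255) does not contain 179.58.87.78
Longest matching prefix is /18 -> interface eth9.

eth9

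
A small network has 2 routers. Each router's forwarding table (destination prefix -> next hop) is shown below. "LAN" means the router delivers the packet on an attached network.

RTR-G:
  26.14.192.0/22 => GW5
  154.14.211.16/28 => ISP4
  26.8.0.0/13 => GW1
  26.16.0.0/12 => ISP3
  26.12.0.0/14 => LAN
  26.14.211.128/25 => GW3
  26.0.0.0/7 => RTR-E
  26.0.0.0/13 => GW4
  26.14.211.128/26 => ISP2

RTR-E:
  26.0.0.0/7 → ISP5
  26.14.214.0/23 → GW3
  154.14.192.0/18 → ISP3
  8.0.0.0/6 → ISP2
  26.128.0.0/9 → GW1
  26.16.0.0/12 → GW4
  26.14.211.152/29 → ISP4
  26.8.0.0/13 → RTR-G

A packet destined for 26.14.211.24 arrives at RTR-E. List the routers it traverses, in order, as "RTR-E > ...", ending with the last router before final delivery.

At RTR-E: longest match for 26.14.211.24 is 26.8.0.0/13 -> RTR-G
At RTR-G: longest match for 26.14.211.24 is 26.12.0.0/14 -> LAN

RTR-E > RTR-G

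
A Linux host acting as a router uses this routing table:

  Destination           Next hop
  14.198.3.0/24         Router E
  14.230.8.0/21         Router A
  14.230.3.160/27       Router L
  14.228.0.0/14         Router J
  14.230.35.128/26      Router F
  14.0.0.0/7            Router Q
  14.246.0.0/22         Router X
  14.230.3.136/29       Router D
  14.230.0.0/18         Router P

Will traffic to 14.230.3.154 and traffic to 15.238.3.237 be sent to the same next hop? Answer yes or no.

no

14.230.3.154: longest match 14.230.0.0/18 -> Router P
15.238.3.237: longest match 14.0.0.0/7 -> Router Q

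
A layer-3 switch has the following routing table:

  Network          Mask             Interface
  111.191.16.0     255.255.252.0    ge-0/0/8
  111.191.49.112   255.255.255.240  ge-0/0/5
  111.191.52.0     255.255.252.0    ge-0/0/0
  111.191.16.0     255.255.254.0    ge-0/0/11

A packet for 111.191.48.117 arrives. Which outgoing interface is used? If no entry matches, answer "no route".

no route

No entry's prefix contains 111.191.48.117; there is no default route.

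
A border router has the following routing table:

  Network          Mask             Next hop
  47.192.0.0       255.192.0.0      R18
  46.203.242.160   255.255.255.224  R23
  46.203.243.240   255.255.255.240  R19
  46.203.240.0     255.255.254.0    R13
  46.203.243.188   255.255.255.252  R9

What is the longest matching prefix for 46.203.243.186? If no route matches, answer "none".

none

46.203.243.186 is outside every listed prefix and there is no default route.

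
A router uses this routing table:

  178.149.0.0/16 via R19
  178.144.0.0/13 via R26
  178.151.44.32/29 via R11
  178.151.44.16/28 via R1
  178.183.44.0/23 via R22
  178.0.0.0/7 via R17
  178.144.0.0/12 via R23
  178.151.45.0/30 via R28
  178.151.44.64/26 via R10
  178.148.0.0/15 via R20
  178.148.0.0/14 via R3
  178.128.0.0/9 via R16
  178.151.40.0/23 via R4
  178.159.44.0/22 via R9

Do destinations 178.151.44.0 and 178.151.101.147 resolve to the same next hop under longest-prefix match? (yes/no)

178.151.44.0: longest match 178.148.0.0/14 -> R3
178.151.101.147: longest match 178.148.0.0/14 -> R3

yes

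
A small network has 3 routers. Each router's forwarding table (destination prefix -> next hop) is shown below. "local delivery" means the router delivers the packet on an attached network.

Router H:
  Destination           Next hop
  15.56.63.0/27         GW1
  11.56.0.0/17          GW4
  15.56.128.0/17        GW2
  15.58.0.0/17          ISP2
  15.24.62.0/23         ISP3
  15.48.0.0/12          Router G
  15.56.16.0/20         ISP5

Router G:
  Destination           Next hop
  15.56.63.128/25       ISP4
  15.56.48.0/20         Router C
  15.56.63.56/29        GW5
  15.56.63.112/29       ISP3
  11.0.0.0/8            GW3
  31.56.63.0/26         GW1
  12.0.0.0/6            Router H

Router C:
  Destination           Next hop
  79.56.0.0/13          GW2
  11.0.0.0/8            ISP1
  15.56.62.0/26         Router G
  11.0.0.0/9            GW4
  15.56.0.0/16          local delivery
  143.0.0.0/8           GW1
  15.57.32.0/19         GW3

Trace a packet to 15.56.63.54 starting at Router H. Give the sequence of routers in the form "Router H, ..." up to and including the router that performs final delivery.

Router H, Router G, Router C

At Router H: longest match for 15.56.63.54 is 15.48.0.0/12 -> Router G
At Router G: longest match for 15.56.63.54 is 15.56.48.0/20 -> Router C
At Router C: longest match for 15.56.63.54 is 15.56.0.0/16 -> local delivery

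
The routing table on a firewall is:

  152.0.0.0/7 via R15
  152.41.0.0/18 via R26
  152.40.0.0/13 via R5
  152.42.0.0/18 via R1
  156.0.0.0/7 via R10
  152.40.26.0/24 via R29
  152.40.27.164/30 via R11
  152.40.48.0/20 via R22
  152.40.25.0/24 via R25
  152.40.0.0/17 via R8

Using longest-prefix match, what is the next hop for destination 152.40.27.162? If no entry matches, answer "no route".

R8

Routes whose prefix contains 152.40.27.162:
  152.0.0.0/7 (152.0.0.0 - 153.255.255.255) -> R15
  152.40.0.0/13 (152.40.0.0 - 152.47.255.255) -> R5
  152.40.0.0/17 (152.40.0.0 - 152.40.127.255) -> R8
More-specific entries that do NOT match:
  152.40.27.164/30 (152.40.27.164 - 152.40.27.167) does not contain 152.40.27.162
  152.40.26.0/24 (152.40.26.0 - 152.40.26.255) does not contain 152.40.27.162
  152.40.25.0/24 (152.40.25.0 - 152.40.25.255) does not contain 152.40.27.162
  152.40.48.0/20 (152.40.48.0 - 152.40.63.255) does not contain 152.40.27.162
  152.41.0.0/18 (152.41.0.0 - 152.41.63.255) does not contain 152.40.27.162
  152.42.0.0/18 (152.42.0.0 - 152.42.63.255) does not contain 152.40.27.162
Longest matching prefix is /17 -> next hop R8.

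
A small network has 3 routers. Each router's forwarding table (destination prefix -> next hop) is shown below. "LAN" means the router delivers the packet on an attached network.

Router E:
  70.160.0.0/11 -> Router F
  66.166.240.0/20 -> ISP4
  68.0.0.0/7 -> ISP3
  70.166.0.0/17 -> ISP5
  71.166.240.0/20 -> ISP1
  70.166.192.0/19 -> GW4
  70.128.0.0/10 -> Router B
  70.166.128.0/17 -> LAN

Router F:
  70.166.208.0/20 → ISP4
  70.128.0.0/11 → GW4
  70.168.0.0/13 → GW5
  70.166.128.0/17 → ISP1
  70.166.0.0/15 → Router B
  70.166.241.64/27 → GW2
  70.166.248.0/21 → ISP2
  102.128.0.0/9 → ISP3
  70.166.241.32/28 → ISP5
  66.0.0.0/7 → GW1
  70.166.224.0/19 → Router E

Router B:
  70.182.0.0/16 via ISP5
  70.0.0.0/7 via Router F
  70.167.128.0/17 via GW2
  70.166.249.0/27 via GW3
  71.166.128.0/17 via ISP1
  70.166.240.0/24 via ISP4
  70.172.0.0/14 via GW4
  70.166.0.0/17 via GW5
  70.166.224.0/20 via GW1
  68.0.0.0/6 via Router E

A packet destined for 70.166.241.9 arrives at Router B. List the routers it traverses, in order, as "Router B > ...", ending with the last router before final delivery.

At Router B: longest match for 70.166.241.9 is 70.0.0.0/7 -> Router F
At Router F: longest match for 70.166.241.9 is 70.166.224.0/19 -> Router E
At Router E: longest match for 70.166.241.9 is 70.166.128.0/17 -> LAN

Router B > Router F > Router E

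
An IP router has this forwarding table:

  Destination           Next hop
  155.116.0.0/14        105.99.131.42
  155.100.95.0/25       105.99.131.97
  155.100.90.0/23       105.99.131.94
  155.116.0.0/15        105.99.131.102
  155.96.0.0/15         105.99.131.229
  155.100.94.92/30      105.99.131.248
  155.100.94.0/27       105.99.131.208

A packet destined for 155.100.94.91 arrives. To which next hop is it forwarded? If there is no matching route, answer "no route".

No entry's prefix contains 155.100.94.91; there is no default route.

no route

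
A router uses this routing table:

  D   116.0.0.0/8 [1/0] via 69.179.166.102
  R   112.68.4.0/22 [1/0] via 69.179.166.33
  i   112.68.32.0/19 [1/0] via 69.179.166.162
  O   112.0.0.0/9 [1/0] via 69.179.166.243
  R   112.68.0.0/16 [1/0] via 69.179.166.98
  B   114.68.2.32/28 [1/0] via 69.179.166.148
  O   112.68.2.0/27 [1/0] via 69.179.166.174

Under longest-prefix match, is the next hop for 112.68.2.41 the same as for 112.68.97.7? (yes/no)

yes

112.68.2.41: longest match 112.68.0.0/16 -> 69.179.166.98
112.68.97.7: longest match 112.68.0.0/16 -> 69.179.166.98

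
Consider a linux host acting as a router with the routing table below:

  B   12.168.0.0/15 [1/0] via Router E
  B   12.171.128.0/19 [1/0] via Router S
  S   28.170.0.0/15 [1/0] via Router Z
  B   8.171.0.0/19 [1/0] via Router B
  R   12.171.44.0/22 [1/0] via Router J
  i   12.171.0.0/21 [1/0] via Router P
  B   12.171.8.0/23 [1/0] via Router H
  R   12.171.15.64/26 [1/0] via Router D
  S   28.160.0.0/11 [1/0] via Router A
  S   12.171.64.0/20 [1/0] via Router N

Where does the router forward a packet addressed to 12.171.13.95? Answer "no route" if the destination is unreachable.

no route

No entry's prefix contains 12.171.13.95; there is no default route.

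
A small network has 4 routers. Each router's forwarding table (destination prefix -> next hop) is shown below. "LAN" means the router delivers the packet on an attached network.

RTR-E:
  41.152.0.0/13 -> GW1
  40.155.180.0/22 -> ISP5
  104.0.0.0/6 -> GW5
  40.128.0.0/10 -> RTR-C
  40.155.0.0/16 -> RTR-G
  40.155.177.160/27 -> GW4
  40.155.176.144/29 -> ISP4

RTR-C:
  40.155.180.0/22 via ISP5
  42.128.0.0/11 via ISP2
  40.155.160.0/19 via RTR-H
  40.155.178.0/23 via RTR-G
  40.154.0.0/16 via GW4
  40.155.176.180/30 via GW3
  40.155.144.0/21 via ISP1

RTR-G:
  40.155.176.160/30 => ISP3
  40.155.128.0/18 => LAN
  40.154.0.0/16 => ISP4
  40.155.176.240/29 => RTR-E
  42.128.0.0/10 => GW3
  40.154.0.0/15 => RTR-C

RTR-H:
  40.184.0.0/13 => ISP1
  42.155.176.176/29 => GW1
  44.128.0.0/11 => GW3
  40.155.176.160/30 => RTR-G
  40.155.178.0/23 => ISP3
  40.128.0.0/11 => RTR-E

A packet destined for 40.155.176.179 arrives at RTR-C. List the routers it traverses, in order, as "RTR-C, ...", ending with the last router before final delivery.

At RTR-C: longest match for 40.155.176.179 is 40.155.160.0/19 -> RTR-H
At RTR-H: longest match for 40.155.176.179 is 40.128.0.0/11 -> RTR-E
At RTR-E: longest match for 40.155.176.179 is 40.155.0.0/16 -> RTR-G
At RTR-G: longest match for 40.155.176.179 is 40.155.128.0/18 -> LAN

RTR-C, RTR-H, RTR-E, RTR-G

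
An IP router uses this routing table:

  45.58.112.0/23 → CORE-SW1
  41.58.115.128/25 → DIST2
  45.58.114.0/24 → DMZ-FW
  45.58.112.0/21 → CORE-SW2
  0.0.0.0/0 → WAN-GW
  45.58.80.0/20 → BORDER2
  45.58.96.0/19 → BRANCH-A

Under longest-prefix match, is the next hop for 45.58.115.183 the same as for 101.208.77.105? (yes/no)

no

45.58.115.183: longest match 45.58.112.0/21 -> CORE-SW2
101.208.77.105: longest match 0.0.0.0/0 -> WAN-GW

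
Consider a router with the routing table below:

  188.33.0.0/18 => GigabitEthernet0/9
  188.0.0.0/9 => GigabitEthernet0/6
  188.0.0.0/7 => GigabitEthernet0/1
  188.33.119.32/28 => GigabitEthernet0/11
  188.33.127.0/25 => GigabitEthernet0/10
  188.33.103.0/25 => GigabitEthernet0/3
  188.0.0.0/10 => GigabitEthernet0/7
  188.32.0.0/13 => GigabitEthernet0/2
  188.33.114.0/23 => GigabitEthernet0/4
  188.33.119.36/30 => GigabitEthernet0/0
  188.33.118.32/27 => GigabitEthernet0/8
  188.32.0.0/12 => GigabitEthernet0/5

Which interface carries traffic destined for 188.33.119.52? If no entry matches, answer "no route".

Routes whose prefix contains 188.33.119.52:
  188.0.0.0/7 (188.0.0.0 - 189.255.255.255) -> GigabitEthernet0/1
  188.0.0.0/9 (188.0.0.0 - 188.127.255.255) -> GigabitEthernet0/6
  188.0.0.0/10 (188.0.0.0 - 188.63.255.255) -> GigabitEthernet0/7
  188.32.0.0/12 (188.32.0.0 - 188.47.255.255) -> GigabitEthernet0/5
  188.32.0.0/13 (188.32.0.0 - 188.39.255.255) -> GigabitEthernet0/2
More-specific entries that do NOT match:
  188.33.119.36/30 (188.33.119.36 - 188.33.119.39) does not contain 188.33.119.52
  188.33.119.32/28 (188.33.119.32 - 188.33.119.47) does not contain 188.33.119.52
  188.33.118.32/27 (188.33.118.32 - 188.33.118.63) does not contain 188.33.119.52
  188.33.127.0/25 (188.33.127.0 - 188.33.127.127) does not contain 188.33.119.52
  188.33.103.0/25 (188.33.103.0 - 188.33.103.127) does not contain 188.33.119.52
  188.33.114.0/23 (188.33.114.0 - 188.33.115.255) does not contain 188.33.119.52
  188.33.0.0/18 (188.33.0.0 - 188.33.63.255) does not contain 188.33.119.52
Longest matching prefix is /13 -> interface GigabitEthernet0/2.

GigabitEthernet0/2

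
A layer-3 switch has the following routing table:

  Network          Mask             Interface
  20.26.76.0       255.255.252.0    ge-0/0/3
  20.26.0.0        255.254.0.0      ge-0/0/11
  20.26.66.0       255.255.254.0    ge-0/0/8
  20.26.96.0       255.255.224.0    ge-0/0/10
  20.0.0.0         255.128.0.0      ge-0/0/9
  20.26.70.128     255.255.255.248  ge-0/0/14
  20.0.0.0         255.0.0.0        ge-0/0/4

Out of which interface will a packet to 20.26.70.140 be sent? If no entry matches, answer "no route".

Routes whose prefix contains 20.26.70.140:
  20.0.0.0/8 (20.0.0.0 - 20.255.255.255) -> ge-0/0/4
  20.0.0.0/9 (20.0.0.0 - 20.127.255.255) -> ge-0/0/9
  20.26.0.0/15 (20.26.0.0 - 20.27.255.255) -> ge-0/0/11
More-specific entries that do NOT match:
  20.26.70.128/29 (20.26.70.128 - 20.26.70.135) does not contain 20.26.70.140
  20.26.66.0/23 (20.26.66.0 - 20.26.67.255) does not contain 20.26.70.140
  20.26.76.0/22 (20.26.76.0 - 20.26.79.255) does not contain 20.26.70.140
  20.26.96.0/19 (20.26.96.0 - 20.26.127.255) does not contain 20.26.70.140
Longest matching prefix is /15 -> interface ge-0/0/11.

ge-0/0/11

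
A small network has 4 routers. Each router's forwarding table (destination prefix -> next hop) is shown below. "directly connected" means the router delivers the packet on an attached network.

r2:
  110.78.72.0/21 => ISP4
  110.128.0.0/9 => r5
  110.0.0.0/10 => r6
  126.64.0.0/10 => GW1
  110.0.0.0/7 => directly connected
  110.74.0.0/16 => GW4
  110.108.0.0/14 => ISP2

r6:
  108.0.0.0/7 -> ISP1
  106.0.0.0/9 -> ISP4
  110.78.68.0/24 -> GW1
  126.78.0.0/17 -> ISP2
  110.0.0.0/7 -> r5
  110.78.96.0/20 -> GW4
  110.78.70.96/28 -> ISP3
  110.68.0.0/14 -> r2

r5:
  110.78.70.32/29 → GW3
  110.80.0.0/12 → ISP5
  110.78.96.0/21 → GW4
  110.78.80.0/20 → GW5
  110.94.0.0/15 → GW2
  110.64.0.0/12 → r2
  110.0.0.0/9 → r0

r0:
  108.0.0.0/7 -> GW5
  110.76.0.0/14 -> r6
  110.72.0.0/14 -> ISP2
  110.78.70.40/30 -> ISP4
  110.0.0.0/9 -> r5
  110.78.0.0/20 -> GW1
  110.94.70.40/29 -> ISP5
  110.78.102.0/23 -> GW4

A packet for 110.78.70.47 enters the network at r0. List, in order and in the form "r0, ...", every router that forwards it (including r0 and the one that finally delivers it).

r0, r6, r5, r2

At r0: longest match for 110.78.70.47 is 110.76.0.0/14 -> r6
At r6: longest match for 110.78.70.47 is 110.0.0.0/7 -> r5
At r5: longest match for 110.78.70.47 is 110.64.0.0/12 -> r2
At r2: longest match for 110.78.70.47 is 110.0.0.0/7 -> directly connected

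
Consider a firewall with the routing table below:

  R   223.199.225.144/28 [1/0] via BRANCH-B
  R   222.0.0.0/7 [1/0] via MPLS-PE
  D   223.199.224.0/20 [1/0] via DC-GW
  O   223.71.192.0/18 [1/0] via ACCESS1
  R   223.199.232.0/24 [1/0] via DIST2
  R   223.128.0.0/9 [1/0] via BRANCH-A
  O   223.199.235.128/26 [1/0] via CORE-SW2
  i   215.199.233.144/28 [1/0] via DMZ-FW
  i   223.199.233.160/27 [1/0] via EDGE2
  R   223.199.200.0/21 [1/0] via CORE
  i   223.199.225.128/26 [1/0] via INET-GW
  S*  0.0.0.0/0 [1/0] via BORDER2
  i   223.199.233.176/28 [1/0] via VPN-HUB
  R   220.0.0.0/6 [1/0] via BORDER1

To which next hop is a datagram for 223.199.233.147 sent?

Routes whose prefix contains 223.199.233.147:
  0.0.0.0/0 (default, matches everything) -> BORDER2
  220.0.0.0/6 (220.0.0.0 - 223.255.255.255) -> BORDER1
  222.0.0.0/7 (222.0.0.0 - 223.255.255.255) -> MPLS-PE
  223.128.0.0/9 (223.128.0.0 - 223.255.255.255) -> BRANCH-A
  223.199.224.0/20 (223.199.224.0 - 223.199.239.255) -> DC-GW
More-specific entries that do NOT match:
  223.199.225.144/28 (223.199.225.144 - 223.199.225.159) does not contain 223.199.233.147
  215.199.233.144/28 (215.199.233.144 - 215.199.233.159) does not contain 223.199.233.147
  223.199.233.176/28 (223.199.233.176 - 223.199.233.191) does not contain 223.199.233.147
  223.199.233.160/27 (223.199.233.160 - 223.199.233.191) does not contain 223.199.233.147
  223.199.235.128/26 (223.199.235.128 - 223.199.235.191) does not contain 223.199.233.147
  223.199.225.128/26 (223.199.225.128 - 223.199.225.191) does not contain 223.199.233.147
  223.199.232.0/24 (223.199.232.0 - 223.199.232.255) does not contain 223.199.233.147
  223.199.200.0/21 (223.199.200.0 - 223.199.207.255) does not contain 223.199.233.147
Longest matching prefix is /20 -> next hop DC-GW.

DC-GW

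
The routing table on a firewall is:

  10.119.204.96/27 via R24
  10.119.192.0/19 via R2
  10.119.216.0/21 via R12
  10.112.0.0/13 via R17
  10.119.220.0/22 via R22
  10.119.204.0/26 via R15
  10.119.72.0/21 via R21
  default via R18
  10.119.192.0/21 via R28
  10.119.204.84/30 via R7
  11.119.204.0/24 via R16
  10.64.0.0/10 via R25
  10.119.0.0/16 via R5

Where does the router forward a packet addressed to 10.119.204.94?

R2

Routes whose prefix contains 10.119.204.94:
  0.0.0.0/0 (default, matches everything) -> R18
  10.64.0.0/10 (10.64.0.0 - 10.127.255.255) -> R25
  10.112.0.0/13 (10.112.0.0 - 10.119.255.255) -> R17
  10.119.0.0/16 (10.119.0.0 - 10.119.255.255) -> R5
  10.119.192.0/19 (10.119.192.0 - 10.119.223.255) -> R2
More-specific entries that do NOT match:
  10.119.204.84/30 (10.119.204.84 - 10.119.204.87) does not contain 10.119.204.94
  10.119.204.96/27 (10.119.204.96 - 10.119.204.127) does not contain 10.119.204.94
  10.119.204.0/26 (10.119.204.0 - 10.119.204.63) does not contain 10.119.204.94
  11.119.204.0/24 (11.119.204.0 - 11.119.204.255) does not contain 10.119.204.94
  10.119.220.0/22 (10.119.220.0 - 10.119.223.255) does not contain 10.119.204.94
  10.119.216.0/21 (10.119.216.0 - 10.119.223.255) does not contain 10.119.204.94
  10.119.72.0/21 (10.119.72.0 - 10.119.79.255) does not contain 10.119.204.94
  10.119.192.0/21 (10.119.192.0 - 10.119.199.255) does not contain 10.119.204.94
Longest matching prefix is /19 -> next hop R2.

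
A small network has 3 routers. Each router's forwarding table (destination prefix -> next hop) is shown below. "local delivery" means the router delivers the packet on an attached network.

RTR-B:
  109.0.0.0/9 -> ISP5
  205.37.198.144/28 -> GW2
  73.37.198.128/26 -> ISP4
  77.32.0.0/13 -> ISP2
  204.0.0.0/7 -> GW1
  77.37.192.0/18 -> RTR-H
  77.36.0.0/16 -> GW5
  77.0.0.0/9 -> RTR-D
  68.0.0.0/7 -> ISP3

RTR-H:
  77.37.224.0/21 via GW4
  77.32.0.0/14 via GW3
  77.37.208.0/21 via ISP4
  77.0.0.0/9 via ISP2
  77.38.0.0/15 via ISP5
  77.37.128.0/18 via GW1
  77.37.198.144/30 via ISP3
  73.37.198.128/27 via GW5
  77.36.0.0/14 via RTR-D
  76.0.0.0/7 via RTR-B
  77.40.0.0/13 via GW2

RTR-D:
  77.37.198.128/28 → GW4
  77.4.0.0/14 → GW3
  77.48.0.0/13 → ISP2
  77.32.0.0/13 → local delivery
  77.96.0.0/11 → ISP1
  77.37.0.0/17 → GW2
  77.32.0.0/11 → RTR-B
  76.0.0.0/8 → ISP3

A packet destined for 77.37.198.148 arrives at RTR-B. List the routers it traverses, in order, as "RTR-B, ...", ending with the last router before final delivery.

At RTR-B: longest match for 77.37.198.148 is 77.37.192.0/18 -> RTR-H
At RTR-H: longest match for 77.37.198.148 is 77.36.0.0/14 -> RTR-D
At RTR-D: longest match for 77.37.198.148 is 77.32.0.0/13 -> local delivery

RTR-B, RTR-H, RTR-D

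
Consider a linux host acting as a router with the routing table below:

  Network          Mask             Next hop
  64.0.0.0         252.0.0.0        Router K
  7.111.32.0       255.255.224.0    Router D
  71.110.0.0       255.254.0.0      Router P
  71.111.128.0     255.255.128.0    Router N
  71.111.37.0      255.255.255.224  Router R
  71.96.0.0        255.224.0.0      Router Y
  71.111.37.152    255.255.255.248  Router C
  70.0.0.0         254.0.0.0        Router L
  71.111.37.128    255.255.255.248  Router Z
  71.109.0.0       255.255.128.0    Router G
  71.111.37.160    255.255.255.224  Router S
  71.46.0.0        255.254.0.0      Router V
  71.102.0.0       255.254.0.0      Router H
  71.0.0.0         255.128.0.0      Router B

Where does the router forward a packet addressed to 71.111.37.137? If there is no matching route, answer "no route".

Routes whose prefix contains 71.111.37.137:
  70.0.0.0/7 (70.0.0.0 - 71.255.255.255) -> Router L
  71.0.0.0/9 (71.0.0.0 - 71.127.255.255) -> Router B
  71.96.0.0/11 (71.96.0.0 - 71.127.255.255) -> Router Y
  71.110.0.0/15 (71.110.0.0 - 71.111.255.255) -> Router P
More-specific entries that do NOT match:
  71.111.37.152/29 (71.111.37.152 - 71.111.37.159) does not contain 71.111.37.137
  71.111.37.128/29 (71.111.37.128 - 71.111.37.135) does not contain 71.111.37.137
  71.111.37.0/27 (71.111.37.0 - 71.111.37.31) does not contain 71.111.37.137
  71.111.37.160/27 (71.111.37.160 - 71.111.37.191) does not contain 71.111.37.137
  7.111.32.0/19 (7.111.32.0 - 7.111.63.255) does not contain 71.111.37.137
  71.111.128.0/17 (71.111.128.0 - 71.111.255.255) does not contain 71.111.37.137
  71.109.0.0/17 (71.109.0.0 - 71.109.127.255) does not contain 71.111.37.137
Longest matching prefix is /15 -> next hop Router P.

Router P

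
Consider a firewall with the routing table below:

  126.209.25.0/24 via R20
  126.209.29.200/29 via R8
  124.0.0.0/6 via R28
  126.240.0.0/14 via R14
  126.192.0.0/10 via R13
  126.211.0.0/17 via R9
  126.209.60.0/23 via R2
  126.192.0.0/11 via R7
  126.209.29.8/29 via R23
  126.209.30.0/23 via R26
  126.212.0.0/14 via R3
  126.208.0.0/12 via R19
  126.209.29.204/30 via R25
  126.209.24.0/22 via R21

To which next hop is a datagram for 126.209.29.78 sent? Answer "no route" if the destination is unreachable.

R19

Routes whose prefix contains 126.209.29.78:
  124.0.0.0/6 (124.0.0.0 - 127.255.255.255) -> R28
  126.192.0.0/10 (126.192.0.0 - 126.255.255.255) -> R13
  126.192.0.0/11 (126.192.0.0 - 126.223.255.255) -> R7
  126.208.0.0/12 (126.208.0.0 - 126.223.255.255) -> R19
More-specific entries that do NOT match:
  126.209.29.204/30 (126.209.29.204 - 126.209.29.207) does not contain 126.209.29.78
  126.209.29.200/29 (126.209.29.200 - 126.209.29.207) does not contain 126.209.29.78
  126.209.29.8/29 (126.209.29.8 - 126.209.29.15) does not contain 126.209.29.78
  126.209.25.0/24 (126.209.25.0 - 126.209.25.255) does not contain 126.209.29.78
  126.209.60.0/23 (126.209.60.0 - 126.209.61.255) does not contain 126.209.29.78
  126.209.30.0/23 (126.209.30.0 - 126.209.31.255) does not contain 126.209.29.78
  126.209.24.0/22 (126.209.24.0 - 126.209.27.255) does not contain 126.209.29.78
  126.211.0.0/17 (126.211.0.0 - 126.211.127.255) does not contain 126.209.29.78
  126.240.0.0/14 (126.240.0.0 - 126.243.255.255) does not contain 126.209.29.78
  126.212.0.0/14 (126.212.0.0 - 126.215.255.255) does not contain 126.209.29.78
Longest matching prefix is /12 -> next hop R19.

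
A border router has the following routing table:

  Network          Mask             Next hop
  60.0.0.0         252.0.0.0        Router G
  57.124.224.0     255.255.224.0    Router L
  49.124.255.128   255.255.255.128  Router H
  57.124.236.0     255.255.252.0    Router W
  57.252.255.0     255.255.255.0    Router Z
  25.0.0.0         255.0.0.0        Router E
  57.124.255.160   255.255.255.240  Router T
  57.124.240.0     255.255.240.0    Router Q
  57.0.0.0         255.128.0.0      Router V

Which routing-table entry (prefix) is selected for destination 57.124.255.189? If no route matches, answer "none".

Entries matching 57.124.255.189:
  57.0.0.0/9 (57.0.0.0 - 57.127.255.255)
  57.124.224.0/19 (57.124.224.0 - 57.124.255.255)
  57.124.240.0/20 (57.124.240.0 - 57.124.255.255)
Most specific is 57.124.240.0/20.

57.124.240.0/20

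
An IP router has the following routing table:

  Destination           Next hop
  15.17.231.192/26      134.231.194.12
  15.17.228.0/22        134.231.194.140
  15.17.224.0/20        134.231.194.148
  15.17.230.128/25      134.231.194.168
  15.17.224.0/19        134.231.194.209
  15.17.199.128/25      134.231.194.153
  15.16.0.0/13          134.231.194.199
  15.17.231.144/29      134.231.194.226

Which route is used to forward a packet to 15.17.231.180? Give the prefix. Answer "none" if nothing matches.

Entries matching 15.17.231.180:
  15.16.0.0/13 (15.16.0.0 - 15.23.255.255)
  15.17.224.0/19 (15.17.224.0 - 15.17.255.255)
  15.17.224.0/20 (15.17.224.0 - 15.17.239.255)
  15.17.228.0/22 (15.17.228.0 - 15.17.231.255)
Most specific is 15.17.228.0/22.

15.17.228.0/22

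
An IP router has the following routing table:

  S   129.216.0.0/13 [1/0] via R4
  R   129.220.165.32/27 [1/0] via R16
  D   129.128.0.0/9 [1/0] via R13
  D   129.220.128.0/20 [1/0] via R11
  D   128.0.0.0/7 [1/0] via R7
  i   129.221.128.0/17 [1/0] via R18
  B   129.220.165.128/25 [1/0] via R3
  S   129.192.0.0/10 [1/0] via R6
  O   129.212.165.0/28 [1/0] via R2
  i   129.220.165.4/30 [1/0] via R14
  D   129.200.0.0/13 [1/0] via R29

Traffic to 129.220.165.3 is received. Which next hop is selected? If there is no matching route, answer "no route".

Routes whose prefix contains 129.220.165.3:
  128.0.0.0/7 (128.0.0.0 - 129.255.255.255) -> R7
  129.128.0.0/9 (129.128.0.0 - 129.255.255.255) -> R13
  129.192.0.0/10 (129.192.0.0 - 129.255.255.255) -> R6
  129.216.0.0/13 (129.216.0.0 - 129.223.255.255) -> R4
More-specific entries that do NOT match:
  129.220.165.4/30 (129.220.165.4 - 129.220.165.7) does not contain 129.220.165.3
  129.212.165.0/28 (129.212.165.0 - 129.212.165.15) does not contain 129.220.165.3
  129.220.165.32/27 (129.220.165.32 - 129.220.165.63) does not contain 129.220.165.3
  129.220.165.128/25 (129.220.165.128 - 129.220.165.255) does not contain 129.220.165.3
  129.220.128.0/20 (129.220.128.0 - 129.220.143.255) does not contain 129.220.165.3
  129.221.128.0/17 (129.221.128.0 - 129.221.255.255) does not contain 129.220.165.3
Longest matching prefix is /13 -> next hop R4.

R4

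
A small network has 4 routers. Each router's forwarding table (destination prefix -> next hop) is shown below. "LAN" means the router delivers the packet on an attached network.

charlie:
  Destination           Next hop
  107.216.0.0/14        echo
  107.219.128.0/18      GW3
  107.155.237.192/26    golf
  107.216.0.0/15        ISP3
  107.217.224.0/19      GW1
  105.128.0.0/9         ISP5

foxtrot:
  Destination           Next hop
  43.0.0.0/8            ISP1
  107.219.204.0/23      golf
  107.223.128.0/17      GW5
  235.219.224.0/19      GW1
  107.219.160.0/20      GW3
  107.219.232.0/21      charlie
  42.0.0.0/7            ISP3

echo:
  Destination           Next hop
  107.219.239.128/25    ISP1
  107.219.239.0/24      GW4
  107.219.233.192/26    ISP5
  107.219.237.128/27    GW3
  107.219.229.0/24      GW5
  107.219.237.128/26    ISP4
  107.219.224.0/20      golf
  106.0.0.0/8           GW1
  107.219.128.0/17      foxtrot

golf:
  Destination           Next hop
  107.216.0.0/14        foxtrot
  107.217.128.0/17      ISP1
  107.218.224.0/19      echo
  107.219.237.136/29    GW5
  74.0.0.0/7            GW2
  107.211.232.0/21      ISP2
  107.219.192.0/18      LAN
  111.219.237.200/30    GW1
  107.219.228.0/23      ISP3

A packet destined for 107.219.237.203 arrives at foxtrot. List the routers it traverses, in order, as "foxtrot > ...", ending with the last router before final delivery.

At foxtrot: longest match for 107.219.237.203 is 107.219.232.0/21 -> charlie
At charlie: longest match for 107.219.237.203 is 107.216.0.0/14 -> echo
At echo: longest match for 107.219.237.203 is 107.219.224.0/20 -> golf
At golf: longest match for 107.219.237.203 is 107.219.192.0/18 -> LAN

foxtrot > charlie > echo > golf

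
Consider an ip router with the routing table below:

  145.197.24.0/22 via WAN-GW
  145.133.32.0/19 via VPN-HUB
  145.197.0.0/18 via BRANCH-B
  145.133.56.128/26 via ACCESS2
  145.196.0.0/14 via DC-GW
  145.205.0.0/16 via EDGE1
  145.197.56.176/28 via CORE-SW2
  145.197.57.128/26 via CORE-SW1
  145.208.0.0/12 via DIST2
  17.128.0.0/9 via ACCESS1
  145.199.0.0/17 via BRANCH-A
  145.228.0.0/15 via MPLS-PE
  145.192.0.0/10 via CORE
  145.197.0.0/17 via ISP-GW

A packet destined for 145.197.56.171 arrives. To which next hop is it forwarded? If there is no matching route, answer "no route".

BRANCH-B

Routes whose prefix contains 145.197.56.171:
  145.192.0.0/10 (145.192.0.0 - 145.255.255.255) -> CORE
  145.196.0.0/14 (145.196.0.0 - 145.199.255.255) -> DC-GW
  145.197.0.0/17 (145.197.0.0 - 145.197.127.255) -> ISP-GW
  145.197.0.0/18 (145.197.0.0 - 145.197.63.255) -> BRANCH-B
More-specific entries that do NOT match:
  145.197.56.176/28 (145.197.56.176 - 145.197.56.191) does not contain 145.197.56.171
  145.133.56.128/26 (145.133.56.128 - 145.133.56.191) does not contain 145.197.56.171
  145.197.57.128/26 (145.197.57.128 - 145.197.57.191) does not contain 145.197.56.171
  145.197.24.0/22 (145.197.24.0 - 145.197.27.255) does not contain 145.197.56.171
  145.133.32.0/19 (145.133.32.0 - 145.133.63.255) does not contain 145.197.56.171
Longest matching prefix is /18 -> next hop BRANCH-B.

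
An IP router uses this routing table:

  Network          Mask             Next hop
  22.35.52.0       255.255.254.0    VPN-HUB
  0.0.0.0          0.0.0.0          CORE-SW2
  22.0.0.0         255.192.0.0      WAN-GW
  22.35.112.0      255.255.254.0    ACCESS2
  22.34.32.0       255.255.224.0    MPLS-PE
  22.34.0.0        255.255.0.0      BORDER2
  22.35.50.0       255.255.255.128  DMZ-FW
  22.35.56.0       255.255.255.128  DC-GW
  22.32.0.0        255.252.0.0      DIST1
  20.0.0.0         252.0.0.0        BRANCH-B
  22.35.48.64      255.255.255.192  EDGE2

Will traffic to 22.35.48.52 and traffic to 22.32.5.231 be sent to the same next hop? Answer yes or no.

22.35.48.52: longest match 22.32.0.0/14 -> DIST1
22.32.5.231: longest match 22.32.0.0/14 -> DIST1

yes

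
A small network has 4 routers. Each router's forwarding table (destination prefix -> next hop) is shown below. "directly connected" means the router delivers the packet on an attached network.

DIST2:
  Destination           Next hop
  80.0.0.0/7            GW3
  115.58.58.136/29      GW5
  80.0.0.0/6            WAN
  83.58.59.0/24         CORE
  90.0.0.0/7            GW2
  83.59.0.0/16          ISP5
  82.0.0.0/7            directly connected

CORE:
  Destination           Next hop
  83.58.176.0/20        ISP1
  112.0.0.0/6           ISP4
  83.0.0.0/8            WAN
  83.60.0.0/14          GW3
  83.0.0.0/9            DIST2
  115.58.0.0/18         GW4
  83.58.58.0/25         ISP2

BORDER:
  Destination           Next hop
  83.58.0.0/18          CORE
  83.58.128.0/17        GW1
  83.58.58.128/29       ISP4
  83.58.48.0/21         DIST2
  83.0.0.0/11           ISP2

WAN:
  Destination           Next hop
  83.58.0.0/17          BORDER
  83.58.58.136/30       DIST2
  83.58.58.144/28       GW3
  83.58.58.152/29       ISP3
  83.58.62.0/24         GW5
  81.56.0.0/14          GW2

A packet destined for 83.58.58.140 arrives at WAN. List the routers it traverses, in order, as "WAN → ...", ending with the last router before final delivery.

At WAN: longest match for 83.58.58.140 is 83.58.0.0/17 -> BORDER
At BORDER: longest match for 83.58.58.140 is 83.58.0.0/18 -> CORE
At CORE: longest match for 83.58.58.140 is 83.0.0.0/9 -> DIST2
At DIST2: longest match for 83.58.58.140 is 82.0.0.0/7 -> directly connected

WAN → BORDER → CORE → DIST2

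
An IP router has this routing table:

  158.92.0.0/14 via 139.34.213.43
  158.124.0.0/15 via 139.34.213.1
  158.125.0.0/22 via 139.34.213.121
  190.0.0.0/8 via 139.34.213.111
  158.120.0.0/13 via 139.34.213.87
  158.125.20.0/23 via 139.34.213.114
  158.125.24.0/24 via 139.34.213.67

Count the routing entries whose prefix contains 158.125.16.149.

2

Prefixes containing 158.125.16.149:
  158.120.0.0/13 (158.120.0.0 - 158.127.255.255)
  158.124.0.0/15 (158.124.0.0 - 158.125.255.255)
Total matching entries: 2.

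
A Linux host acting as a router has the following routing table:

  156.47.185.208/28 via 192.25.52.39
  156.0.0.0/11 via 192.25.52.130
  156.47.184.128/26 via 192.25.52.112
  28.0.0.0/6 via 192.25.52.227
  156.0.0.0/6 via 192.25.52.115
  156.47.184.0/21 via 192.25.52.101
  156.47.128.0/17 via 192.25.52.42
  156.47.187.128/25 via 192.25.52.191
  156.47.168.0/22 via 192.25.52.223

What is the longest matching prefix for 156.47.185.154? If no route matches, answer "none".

Entries matching 156.47.185.154:
  156.0.0.0/6 (156.0.0.0 - 159.255.255.255)
  156.47.128.0/17 (156.47.128.0 - 156.47.255.255)
  156.47.184.0/21 (156.47.184.0 - 156.47.191.255)
Most specific is 156.47.184.0/21.

156.47.184.0/21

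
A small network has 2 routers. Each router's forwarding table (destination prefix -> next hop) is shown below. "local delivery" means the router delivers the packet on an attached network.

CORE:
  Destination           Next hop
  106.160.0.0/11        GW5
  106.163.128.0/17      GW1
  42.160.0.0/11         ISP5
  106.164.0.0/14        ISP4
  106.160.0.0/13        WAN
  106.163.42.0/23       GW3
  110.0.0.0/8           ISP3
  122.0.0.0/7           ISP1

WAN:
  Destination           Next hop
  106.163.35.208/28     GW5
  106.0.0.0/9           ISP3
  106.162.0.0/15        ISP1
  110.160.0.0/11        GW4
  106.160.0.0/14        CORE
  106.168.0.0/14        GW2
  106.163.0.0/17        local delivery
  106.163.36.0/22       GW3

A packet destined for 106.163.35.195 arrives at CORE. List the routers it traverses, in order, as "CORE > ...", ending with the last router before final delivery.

CORE > WAN

At CORE: longest match for 106.163.35.195 is 106.160.0.0/13 -> WAN
At WAN: longest match for 106.163.35.195 is 106.163.0.0/17 -> local delivery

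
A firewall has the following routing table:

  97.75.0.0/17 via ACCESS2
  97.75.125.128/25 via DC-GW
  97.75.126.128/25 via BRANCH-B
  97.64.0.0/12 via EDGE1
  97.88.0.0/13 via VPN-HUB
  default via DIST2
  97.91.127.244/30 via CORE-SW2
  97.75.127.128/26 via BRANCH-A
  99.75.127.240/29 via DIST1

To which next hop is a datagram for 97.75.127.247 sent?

Routes whose prefix contains 97.75.127.247:
  0.0.0.0/0 (default, matches everything) -> DIST2
  97.64.0.0/12 (97.64.0.0 - 97.79.255.255) -> EDGE1
  97.75.0.0/17 (97.75.0.0 - 97.75.127.255) -> ACCESS2
More-specific entries that do NOT match:
  97.91.127.244/30 (97.91.127.244 - 97.91.127.247) does not contain 97.75.127.247
  99.75.127.240/29 (99.75.127.240 - 99.75.127.247) does not contain 97.75.127.247
  97.75.127.128/26 (97.75.127.128 - 97.75.127.191) does not contain 97.75.127.247
  97.75.125.128/25 (97.75.125.128 - 97.75.125.255) does not contain 97.75.127.247
  97.75.126.128/25 (97.75.126.128 - 97.75.126.255) does not contain 97.75.127.247
Longest matching prefix is /17 -> next hop ACCESS2.

ACCESS2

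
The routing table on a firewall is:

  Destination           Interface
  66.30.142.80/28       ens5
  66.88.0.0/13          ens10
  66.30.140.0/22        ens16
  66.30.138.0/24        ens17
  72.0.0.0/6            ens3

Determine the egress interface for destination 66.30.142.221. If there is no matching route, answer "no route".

ens16

Routes whose prefix contains 66.30.142.221:
  66.30.140.0/22 (66.30.140.0 - 66.30.143.255) -> ens16
More-specific entries that do NOT match:
  66.30.142.80/28 (66.30.142.80 - 66.30.142.95) does not contain 66.30.142.221
  66.30.138.0/24 (66.30.138.0 - 66.30.138.255) does not contain 66.30.142.221
Longest matching prefix is /22 -> interface ens16.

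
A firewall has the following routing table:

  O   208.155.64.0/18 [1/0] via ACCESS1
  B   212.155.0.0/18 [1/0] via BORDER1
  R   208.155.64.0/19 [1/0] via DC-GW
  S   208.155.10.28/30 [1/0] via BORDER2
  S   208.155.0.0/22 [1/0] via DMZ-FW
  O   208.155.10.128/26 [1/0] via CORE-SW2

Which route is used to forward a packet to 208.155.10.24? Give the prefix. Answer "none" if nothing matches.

none

208.155.10.24 is outside every listed prefix and there is no default route.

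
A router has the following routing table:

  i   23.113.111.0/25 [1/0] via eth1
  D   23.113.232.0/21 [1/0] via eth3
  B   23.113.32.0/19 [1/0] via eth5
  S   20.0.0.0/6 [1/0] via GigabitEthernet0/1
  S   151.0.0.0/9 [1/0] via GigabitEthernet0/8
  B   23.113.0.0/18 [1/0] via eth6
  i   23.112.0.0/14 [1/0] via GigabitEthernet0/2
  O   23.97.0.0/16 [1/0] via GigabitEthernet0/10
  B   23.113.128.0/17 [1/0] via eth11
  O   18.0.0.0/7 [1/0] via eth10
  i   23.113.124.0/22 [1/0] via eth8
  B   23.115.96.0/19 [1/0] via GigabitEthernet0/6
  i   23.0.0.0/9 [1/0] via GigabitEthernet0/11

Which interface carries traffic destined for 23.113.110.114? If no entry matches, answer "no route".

Routes whose prefix contains 23.113.110.114:
  20.0.0.0/6 (20.0.0.0 - 23.255.255.255) -> GigabitEthernet0/1
  23.0.0.0/9 (23.0.0.0 - 23.127.255.255) -> GigabitEthernet0/11
  23.112.0.0/14 (23.112.0.0 - 23.115.255.255) -> GigabitEthernet0/2
More-specific entries that do NOT match:
  23.113.111.0/25 (23.113.111.0 - 23.113.111.127) does not contain 23.113.110.114
  23.113.124.0/22 (23.113.124.0 - 23.113.127.255) does not contain 23.113.110.114
  23.113.232.0/21 (23.113.232.0 - 23.113.239.255) does not contain 23.113.110.114
  23.113.32.0/19 (23.113.32.0 - 23.113.63.255) does not contain 23.113.110.114
  23.115.96.0/19 (23.115.96.0 - 23.115.127.255) does not contain 23.113.110.114
  23.113.0.0/18 (23.113.0.0 - 23.113.63.255) does not contain 23.113.110.114
  23.113.128.0/17 (23.113.128.0 - 23.113.255.255) does not contain 23.113.110.114
  23.97.0.0/16 (23.97.0.0 - 23.97.255.255) does not contain 23.113.110.114
Longest matching prefix is /14 -> interface GigabitEthernet0/2.

GigabitEthernet0/2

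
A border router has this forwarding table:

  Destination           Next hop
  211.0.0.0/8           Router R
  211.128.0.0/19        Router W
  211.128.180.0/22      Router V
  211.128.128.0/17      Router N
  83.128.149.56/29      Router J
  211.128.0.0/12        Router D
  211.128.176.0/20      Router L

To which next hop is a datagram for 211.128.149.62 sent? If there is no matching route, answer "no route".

Router N

Routes whose prefix contains 211.128.149.62:
  211.0.0.0/8 (211.0.0.0 - 211.255.255.255) -> Router R
  211.128.0.0/12 (211.128.0.0 - 211.143.255.255) -> Router D
  211.128.128.0/17 (211.128.128.0 - 211.128.255.255) -> Router N
More-specific entries that do NOT match:
  83.128.149.56/29 (83.128.149.56 - 83.128.149.63) does not contain 211.128.149.62
  211.128.180.0/22 (211.128.180.0 - 211.128.183.255) does not contain 211.128.149.62
  211.128.176.0/20 (211.128.176.0 - 211.128.191.255) does not contain 211.128.149.62
  211.128.0.0/19 (211.128.0.0 - 211.128.31.255) does not contain 211.128.149.62
Longest matching prefix is /17 -> next hop Router N.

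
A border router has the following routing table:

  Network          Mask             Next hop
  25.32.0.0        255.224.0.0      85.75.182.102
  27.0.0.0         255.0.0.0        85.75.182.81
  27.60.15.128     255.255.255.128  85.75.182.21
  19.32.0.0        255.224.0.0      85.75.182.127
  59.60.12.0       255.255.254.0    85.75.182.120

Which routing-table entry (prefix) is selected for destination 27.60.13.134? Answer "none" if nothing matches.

27.0.0.0/8

Entries matching 27.60.13.134:
  27.0.0.0/8 (27.0.0.0 - 27.255.255.255)
Most specific is 27.0.0.0/8.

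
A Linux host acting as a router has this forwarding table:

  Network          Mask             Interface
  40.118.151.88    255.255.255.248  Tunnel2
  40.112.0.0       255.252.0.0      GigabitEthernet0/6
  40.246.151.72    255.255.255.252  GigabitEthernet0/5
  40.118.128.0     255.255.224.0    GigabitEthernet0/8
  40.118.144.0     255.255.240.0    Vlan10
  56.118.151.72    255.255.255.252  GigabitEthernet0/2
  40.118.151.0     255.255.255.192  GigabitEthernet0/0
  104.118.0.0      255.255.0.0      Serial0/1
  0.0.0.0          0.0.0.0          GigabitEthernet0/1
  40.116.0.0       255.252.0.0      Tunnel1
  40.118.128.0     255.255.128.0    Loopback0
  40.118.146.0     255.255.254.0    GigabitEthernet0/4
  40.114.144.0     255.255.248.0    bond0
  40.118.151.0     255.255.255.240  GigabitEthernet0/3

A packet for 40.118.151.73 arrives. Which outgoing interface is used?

Routes whose prefix contains 40.118.151.73:
  0.0.0.0/0 (default, matches everything) -> GigabitEthernet0/1
  40.116.0.0/14 (40.116.0.0 - 40.119.255.255) -> Tunnel1
  40.118.128.0/17 (40.118.128.0 - 40.118.255.255) -> Loopback0
  40.118.128.0/19 (40.118.128.0 - 40.118.159.255) -> GigabitEthernet0/8
  40.118.144.0/20 (40.118.144.0 - 40.118.159.255) -> Vlan10
More-specific entries that do NOT match:
  40.246.151.72/30 (40.246.151.72 - 40.246.151.75) does not contain 40.118.151.73
  56.118.151.72/30 (56.118.151.72 - 56.118.151.75) does not contain 40.118.151.73
  40.118.151.88/29 (40.118.151.88 - 40.118.151.95) does not contain 40.118.151.73
  40.118.151.0/28 (40.118.151.0 - 40.118.151.15) does not contain 40.118.151.73
  40.118.151.0/26 (40.118.151.0 - 40.118.151.63) does not contain 40.118.151.73
  40.118.146.0/23 (40.118.146.0 - 40.118.147.255) does not contain 40.118.151.73
  40.114.144.0/21 (40.114.144.0 - 40.114.151.255) does not contain 40.118.151.73
Longest matching prefix is /20 -> interface Vlan10.

Vlan10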